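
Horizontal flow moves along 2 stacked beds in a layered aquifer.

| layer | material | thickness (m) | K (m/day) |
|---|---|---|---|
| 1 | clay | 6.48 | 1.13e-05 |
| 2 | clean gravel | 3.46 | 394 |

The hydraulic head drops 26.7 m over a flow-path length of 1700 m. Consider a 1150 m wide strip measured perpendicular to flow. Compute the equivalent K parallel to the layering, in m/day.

137

Flow is parallel to layering, so each bed carries its own Darcy discharge and the transmissivities add.
Σ(K_i·b_i) = 1.13e-05×6.48 + 394×3.46 = 1363 m²/day.
Total thickness b = 9.940 m, so K_eq = Σ(K_i·b_i)/b = 137.1 m/day.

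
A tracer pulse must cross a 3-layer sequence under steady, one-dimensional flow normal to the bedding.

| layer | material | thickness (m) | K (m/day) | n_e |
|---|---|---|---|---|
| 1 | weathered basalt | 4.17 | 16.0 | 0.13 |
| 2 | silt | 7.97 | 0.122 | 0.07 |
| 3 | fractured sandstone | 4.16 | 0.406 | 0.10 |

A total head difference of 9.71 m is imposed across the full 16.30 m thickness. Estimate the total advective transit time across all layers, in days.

11.8

With flow normal to the layers, continuity requires the same specific discharge q through every layer.
Σ(b_i/K_i) = 4.17/16.0 + 7.97/0.122 + 4.16/0.406 = 75.83 d.
q = Δh / Σ(b_i/K_i) = 9.71 / 75.83 = 0.1280 m/day.
In each layer the seepage velocity is v_i = q/n_i, so the layer transit time is t_i = b_i·n_i / q:
  layer 1 (weathered basalt): t_1 = 4.17 × 0.13 / 0.1280 = 4.234 d
  layer 2 (silt): t_2 = 7.97 × 0.07 / 0.1280 = 4.357 d
  layer 3 (fractured sandstone): t_3 = 4.16 × 0.10 / 0.1280 = 3.249 d
Total t = Σ t_i = 11.84 days.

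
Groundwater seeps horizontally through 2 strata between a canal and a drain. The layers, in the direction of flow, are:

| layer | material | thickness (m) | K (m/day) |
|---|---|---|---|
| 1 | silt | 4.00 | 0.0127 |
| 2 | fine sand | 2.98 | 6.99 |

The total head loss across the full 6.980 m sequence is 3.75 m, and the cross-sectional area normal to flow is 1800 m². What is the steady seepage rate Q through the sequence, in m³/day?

21.4

Flow is perpendicular to layering, so the layers act in series and the equivalent K is the thickness-weighted harmonic mean.
Total thickness L = 4.00 + 2.98 = 6.980 m.
Σ(b_i/K_i) = 4.00/0.0127 + 2.98/6.99 = 315.4 d.
K_eq = L / Σ(b_i/K_i) = 6.980 / 315.4 = 0.02213 m/day.
Q = K_eq · A · (Δh/L) = 0.02213 × 1800 × (3.75/6.980) = 21.40 m³/day.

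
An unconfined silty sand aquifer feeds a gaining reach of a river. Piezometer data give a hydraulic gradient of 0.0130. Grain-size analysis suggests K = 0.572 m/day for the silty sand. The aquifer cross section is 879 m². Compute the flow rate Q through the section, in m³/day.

6.54

Hydraulic gradient i = 0.0130.
Darcy's law: Q = K · A · i = 0.5720 × 879.0 × 0.01300 = 6.536 m³/day.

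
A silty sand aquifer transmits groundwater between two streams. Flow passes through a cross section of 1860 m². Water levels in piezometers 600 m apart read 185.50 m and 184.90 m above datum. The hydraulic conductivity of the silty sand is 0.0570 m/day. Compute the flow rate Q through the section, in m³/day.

Hydraulic gradient i = (185.50 − 184.90) / 600 = 0.6 / 600 = 0.001000.
Darcy's law: Q = K · A · i = 0.05700 × 1860 × 0.001000 = 0.1060 m³/day.

0.106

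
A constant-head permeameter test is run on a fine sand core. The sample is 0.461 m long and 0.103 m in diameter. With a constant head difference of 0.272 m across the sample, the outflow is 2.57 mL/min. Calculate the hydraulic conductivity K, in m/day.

Cross-sectional area A = π·(d/2)² = π × (0.103/2)² = 0.008332 m².
Convert discharge: 2.57 mL/min = 4.283e-08 m³/s.
Darcy's law rearranged: K = Q·L / (A·Δh) = 4.283e-08 × 0.461 / (0.008332 × 0.272) = 8.713e-06 m/s = 0.7528 m/day.

0.753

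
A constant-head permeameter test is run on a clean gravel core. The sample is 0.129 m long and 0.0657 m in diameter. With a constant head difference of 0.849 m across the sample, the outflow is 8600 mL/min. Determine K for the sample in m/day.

Cross-sectional area A = π·(d/2)² = π × (0.0657/2)² = 0.003390 m².
Convert discharge: 8600 mL/min = 0.0001433 m³/s.
Darcy's law rearranged: K = Q·L / (A·Δh) = 0.0001433 × 0.129 / (0.003390 × 0.849) = 0.006424 m/s = 555.0 m/day.

555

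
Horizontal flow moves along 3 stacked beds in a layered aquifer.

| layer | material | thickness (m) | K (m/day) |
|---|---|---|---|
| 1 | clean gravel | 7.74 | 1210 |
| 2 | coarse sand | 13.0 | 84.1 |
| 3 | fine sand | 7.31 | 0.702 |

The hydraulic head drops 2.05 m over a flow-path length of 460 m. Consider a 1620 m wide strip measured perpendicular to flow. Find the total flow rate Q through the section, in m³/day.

Flow is parallel to layering, so each bed carries its own Darcy discharge and the transmissivities add.
Σ(K_i·b_i) = 1210×7.74 + 84.1×13.0 + 0.702×7.31 = 10464 m²/day.
Hydraulic gradient i = Δh / L = 2.05 / 460 = 0.004457.
Q = Σ(K_i·b_i) · W · i = 10464 × 1620 × 0.004457 = 75544 m³/day.

75500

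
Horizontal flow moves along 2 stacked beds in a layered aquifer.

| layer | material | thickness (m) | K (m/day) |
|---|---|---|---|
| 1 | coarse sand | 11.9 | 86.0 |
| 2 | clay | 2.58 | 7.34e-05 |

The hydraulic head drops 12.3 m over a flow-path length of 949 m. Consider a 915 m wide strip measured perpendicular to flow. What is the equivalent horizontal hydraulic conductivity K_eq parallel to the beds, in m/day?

70.7

Flow is parallel to layering, so each bed carries its own Darcy discharge and the transmissivities add.
Σ(K_i·b_i) = 86.0×11.9 + 7.34e-05×2.58 = 1023 m²/day.
Total thickness b = 14.48 m, so K_eq = Σ(K_i·b_i)/b = 70.68 m/day.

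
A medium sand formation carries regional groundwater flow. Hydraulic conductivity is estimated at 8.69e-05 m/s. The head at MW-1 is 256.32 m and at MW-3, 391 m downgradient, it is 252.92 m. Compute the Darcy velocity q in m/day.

0.0653

Convert K: 8.69e-05 m/s × 86400 = 7.508 m/day.
Hydraulic gradient i = (256.32 − 252.92) / 391 = 3.4 / 391 = 0.008696.
Specific discharge q = K · i = 7.508 × 0.008696 = 0.06529 m/day.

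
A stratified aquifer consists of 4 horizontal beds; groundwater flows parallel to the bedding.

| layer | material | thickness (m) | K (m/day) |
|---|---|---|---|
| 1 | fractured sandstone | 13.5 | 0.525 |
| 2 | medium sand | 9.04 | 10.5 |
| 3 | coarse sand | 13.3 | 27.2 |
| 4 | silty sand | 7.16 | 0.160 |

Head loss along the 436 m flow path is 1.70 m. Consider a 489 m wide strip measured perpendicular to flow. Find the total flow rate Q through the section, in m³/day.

Flow is parallel to layering, so each bed carries its own Darcy discharge and the transmissivities add.
Σ(K_i·b_i) = 0.525×13.5 + 10.5×9.04 + 27.2×13.3 + 0.160×7.16 = 464.9 m²/day.
Hydraulic gradient i = Δh / L = 1.70 / 436 = 0.003899.
Q = Σ(K_i·b_i) · W · i = 464.9 × 489 × 0.003899 = 886.4 m³/day.

886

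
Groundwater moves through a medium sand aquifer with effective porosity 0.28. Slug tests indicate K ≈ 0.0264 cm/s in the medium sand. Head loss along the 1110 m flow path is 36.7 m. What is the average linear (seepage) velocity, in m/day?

Convert K: 0.0264 cm/s × 864 = 22.81 m/day.
Hydraulic gradient i = Δh / L = 36.7 / 1110 = 0.03306.
Darcy flux q = K · i = 22.81 × 0.03306 = 0.7542 m/day.
Seepage velocity v = q / n_e = 0.7542 / 0.28 = 2.693 m/day.

2.69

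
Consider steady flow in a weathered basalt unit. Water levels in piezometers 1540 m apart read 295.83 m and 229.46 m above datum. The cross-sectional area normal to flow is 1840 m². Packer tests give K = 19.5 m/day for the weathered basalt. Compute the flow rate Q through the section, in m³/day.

Hydraulic gradient i = (295.83 − 229.46) / 1540 = 66.37 / 1540 = 0.04310.
Darcy's law: Q = K · A · i = 19.50 × 1840 × 0.04310 = 1546 m³/day.

1550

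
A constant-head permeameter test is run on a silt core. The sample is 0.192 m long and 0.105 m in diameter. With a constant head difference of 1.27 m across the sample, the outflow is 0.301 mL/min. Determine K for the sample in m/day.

0.00757

Cross-sectional area A = π·(d/2)² = π × (0.105/2)² = 0.008659 m².
Convert discharge: 0.301 mL/min = 5.017e-09 m³/s.
Darcy's law rearranged: K = Q·L / (A·Δh) = 5.017e-09 × 0.192 / (0.008659 × 1.27) = 8.759e-08 m/s = 0.007568 m/day.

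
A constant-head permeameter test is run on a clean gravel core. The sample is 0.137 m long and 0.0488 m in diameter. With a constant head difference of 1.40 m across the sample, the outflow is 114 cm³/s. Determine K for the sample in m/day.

515

Cross-sectional area A = π·(d/2)² = π × (0.0488/2)² = 0.001870 m².
Convert discharge: 114 cm³/s = 0.0001140 m³/s.
Darcy's law rearranged: K = Q·L / (A·Δh) = 0.0001140 × 0.137 / (0.001870 × 1.40) = 0.005964 m/s = 515.3 m/day.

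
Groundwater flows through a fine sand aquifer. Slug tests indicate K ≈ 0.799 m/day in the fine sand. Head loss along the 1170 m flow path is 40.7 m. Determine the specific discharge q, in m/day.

Hydraulic gradient i = Δh / L = 40.7 / 1170 = 0.03479.
Specific discharge q = K · i = 0.7990 × 0.03479 = 0.02779 m/day.

0.0278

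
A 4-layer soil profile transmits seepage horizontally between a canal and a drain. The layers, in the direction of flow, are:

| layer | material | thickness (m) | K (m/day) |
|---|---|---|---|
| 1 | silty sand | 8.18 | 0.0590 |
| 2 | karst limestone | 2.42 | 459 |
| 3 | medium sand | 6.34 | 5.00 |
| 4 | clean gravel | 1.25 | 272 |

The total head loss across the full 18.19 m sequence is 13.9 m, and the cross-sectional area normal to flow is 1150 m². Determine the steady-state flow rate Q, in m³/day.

Flow is perpendicular to layering, so the layers act in series and the equivalent K is the thickness-weighted harmonic mean.
Total thickness L = 8.18 + 2.42 + 6.34 + 1.25 = 18.19 m.
Σ(b_i/K_i) = 8.18/0.0590 + 2.42/459 + 6.34/5.00 + 1.25/272 = 139.9 d.
K_eq = L / Σ(b_i/K_i) = 18.19 / 139.9 = 0.1300 m/day.
Q = K_eq · A · (Δh/L) = 0.1300 × 1150 × (13.9/18.19) = 114.2 m³/day.

114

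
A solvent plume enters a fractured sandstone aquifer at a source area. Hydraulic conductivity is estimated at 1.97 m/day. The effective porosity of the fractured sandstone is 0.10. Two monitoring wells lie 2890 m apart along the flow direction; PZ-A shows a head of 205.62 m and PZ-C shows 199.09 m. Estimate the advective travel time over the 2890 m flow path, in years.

Hydraulic gradient i = (205.62 − 199.09) / 2890 = 6.53 / 2890 = 0.002260.
Darcy flux q = K · i = 1.970 × 0.002260 = 0.004451 m/day.
Seepage velocity v = q / n_e = 0.004451 / 0.10 = 0.04451 m/day.
Travel time t = L / v = 2890 / 0.04451 = 64926 days = 177.8 years.

178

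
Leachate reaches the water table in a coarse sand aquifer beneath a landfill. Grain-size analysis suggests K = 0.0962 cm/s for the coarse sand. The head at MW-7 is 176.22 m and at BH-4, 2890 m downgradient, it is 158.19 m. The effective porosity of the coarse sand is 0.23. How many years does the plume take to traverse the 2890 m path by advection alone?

3.51

Convert K: 0.0962 cm/s × 864 = 83.12 m/day.
Hydraulic gradient i = (176.22 − 158.19) / 2890 = 18.03 / 2890 = 0.006239.
Darcy flux q = K · i = 83.12 × 0.006239 = 0.5185 m/day.
Seepage velocity v = q / n_e = 0.5185 / 0.23 = 2.255 m/day.
Travel time t = L / v = 2890 / 2.255 = 1282 days = 3.510 years.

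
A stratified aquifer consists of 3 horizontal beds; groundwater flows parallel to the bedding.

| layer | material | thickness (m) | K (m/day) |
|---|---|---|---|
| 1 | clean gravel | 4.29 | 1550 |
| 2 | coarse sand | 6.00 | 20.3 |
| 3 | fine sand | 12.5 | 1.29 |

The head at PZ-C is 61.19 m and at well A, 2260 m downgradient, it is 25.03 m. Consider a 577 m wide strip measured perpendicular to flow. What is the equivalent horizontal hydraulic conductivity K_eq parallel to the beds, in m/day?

298

Flow is parallel to layering, so each bed carries its own Darcy discharge and the transmissivities add.
Σ(K_i·b_i) = 1550×4.29 + 20.3×6.00 + 1.29×12.5 = 6787 m²/day.
Total thickness b = 22.79 m, so K_eq = Σ(K_i·b_i)/b = 297.8 m/day.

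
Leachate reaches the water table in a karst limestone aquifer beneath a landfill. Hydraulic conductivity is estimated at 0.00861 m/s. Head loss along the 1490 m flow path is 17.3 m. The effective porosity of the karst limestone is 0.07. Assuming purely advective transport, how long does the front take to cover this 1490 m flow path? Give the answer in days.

Convert K: 0.00861 m/s × 86400 = 743.9 m/day.
Hydraulic gradient i = Δh / L = 17.3 / 1490 = 0.01161.
Darcy flux q = K · i = 743.9 × 0.01161 = 8.637 m/day.
Seepage velocity v = q / n_e = 8.637 / 0.07 = 123.4 m/day.
Travel time t = L / v = 1490 / 123.4 = 12.08 days.

12.1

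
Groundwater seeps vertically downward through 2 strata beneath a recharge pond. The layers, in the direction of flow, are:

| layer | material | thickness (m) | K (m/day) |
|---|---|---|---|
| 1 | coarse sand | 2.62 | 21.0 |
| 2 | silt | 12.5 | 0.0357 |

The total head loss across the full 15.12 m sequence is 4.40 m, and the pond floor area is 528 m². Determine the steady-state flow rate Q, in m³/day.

Flow is perpendicular to layering, so the layers act in series and the equivalent K is the thickness-weighted harmonic mean.
Total thickness L = 2.62 + 12.5 = 15.12 m.
Σ(b_i/K_i) = 2.62/21.0 + 12.5/0.0357 = 350.3 d.
K_eq = L / Σ(b_i/K_i) = 15.12 / 350.3 = 0.04317 m/day.
Q = K_eq · A · (Δh/L) = 0.04317 × 528 × (4.40/15.12) = 6.633 m³/day.

6.63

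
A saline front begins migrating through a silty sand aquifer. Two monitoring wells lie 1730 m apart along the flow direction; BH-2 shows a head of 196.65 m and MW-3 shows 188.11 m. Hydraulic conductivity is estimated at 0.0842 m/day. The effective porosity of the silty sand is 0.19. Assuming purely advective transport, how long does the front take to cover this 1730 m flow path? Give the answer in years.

Hydraulic gradient i = (196.65 − 188.11) / 1730 = 8.54 / 1730 = 0.004936.
Darcy flux q = K · i = 0.08420 × 0.004936 = 0.0004156 m/day.
Seepage velocity v = q / n_e = 0.0004156 / 0.19 = 0.002188 m/day.
Travel time t = L / v = 1730 / 0.002188 = 7.908e+05 days = 2165 years.

2170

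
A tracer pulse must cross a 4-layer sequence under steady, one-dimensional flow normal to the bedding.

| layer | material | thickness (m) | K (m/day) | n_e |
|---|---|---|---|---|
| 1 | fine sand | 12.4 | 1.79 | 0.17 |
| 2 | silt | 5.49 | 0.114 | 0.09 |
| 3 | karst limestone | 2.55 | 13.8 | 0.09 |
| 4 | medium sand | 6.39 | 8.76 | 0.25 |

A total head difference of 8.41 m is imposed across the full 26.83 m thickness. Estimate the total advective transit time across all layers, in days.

With flow normal to the layers, continuity requires the same specific discharge q through every layer.
Σ(b_i/K_i) = 12.4/1.79 + 5.49/0.114 + 2.55/13.8 + 6.39/8.76 = 56.00 d.
q = Δh / Σ(b_i/K_i) = 8.41 / 56.00 = 0.1502 m/day.
In each layer the seepage velocity is v_i = q/n_i, so the layer transit time is t_i = b_i·n_i / q:
  layer 1 (fine sand): t_1 = 12.4 × 0.17 / 0.1502 = 14.04 d
  layer 2 (silt): t_2 = 5.49 × 0.09 / 0.1502 = 3.290 d
  layer 3 (karst limestone): t_3 = 2.55 × 0.09 / 0.1502 = 1.528 d
  layer 4 (medium sand): t_4 = 6.39 × 0.25 / 0.1502 = 10.64 d
Total t = Σ t_i = 29.49 days.

29.5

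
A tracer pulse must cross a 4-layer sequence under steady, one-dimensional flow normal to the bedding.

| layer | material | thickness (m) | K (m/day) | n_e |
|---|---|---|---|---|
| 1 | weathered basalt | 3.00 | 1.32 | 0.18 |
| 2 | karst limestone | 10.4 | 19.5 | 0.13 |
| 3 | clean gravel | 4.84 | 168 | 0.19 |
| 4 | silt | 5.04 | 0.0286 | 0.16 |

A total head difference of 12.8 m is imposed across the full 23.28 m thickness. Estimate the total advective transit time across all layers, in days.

With flow normal to the layers, continuity requires the same specific discharge q through every layer.
Σ(b_i/K_i) = 3.00/1.32 + 10.4/19.5 + 4.84/168 + 5.04/0.0286 = 179.1 d.
q = Δh / Σ(b_i/K_i) = 12.8 / 179.1 = 0.07148 m/day.
In each layer the seepage velocity is v_i = q/n_i, so the layer transit time is t_i = b_i·n_i / q:
  layer 1 (weathered basalt): t_1 = 3.00 × 0.18 / 0.07148 = 7.554 d
  layer 2 (karst limestone): t_2 = 10.4 × 0.13 / 0.07148 = 18.91 d
  layer 3 (clean gravel): t_3 = 4.84 × 0.19 / 0.07148 = 12.86 d
  layer 4 (silt): t_4 = 5.04 × 0.16 / 0.07148 = 11.28 d
Total t = Σ t_i = 50.61 days.

50.6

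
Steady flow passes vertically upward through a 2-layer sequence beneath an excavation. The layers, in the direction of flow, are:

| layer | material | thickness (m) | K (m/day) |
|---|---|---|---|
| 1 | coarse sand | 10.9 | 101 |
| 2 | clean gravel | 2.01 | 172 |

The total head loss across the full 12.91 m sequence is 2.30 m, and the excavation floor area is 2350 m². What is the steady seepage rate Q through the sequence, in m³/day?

45200

Flow is perpendicular to layering, so the layers act in series and the equivalent K is the thickness-weighted harmonic mean.
Total thickness L = 10.9 + 2.01 = 12.91 m.
Σ(b_i/K_i) = 10.9/101 + 2.01/172 = 0.1196 d.
K_eq = L / Σ(b_i/K_i) = 12.91 / 0.1196 = 107.9 m/day.
Q = K_eq · A · (Δh/L) = 107.9 × 2350 × (2.30/12.91) = 45190 m³/day.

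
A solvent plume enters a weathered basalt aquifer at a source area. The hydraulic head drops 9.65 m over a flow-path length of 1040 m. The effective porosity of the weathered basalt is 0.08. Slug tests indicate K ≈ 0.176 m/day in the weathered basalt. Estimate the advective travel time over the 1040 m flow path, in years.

139

Hydraulic gradient i = Δh / L = 9.65 / 1040 = 0.009279.
Darcy flux q = K · i = 0.1760 × 0.009279 = 0.001633 m/day.
Seepage velocity v = q / n_e = 0.001633 / 0.08 = 0.02041 m/day.
Travel time t = L / v = 1040 / 0.02041 = 50947 days = 139.5 years.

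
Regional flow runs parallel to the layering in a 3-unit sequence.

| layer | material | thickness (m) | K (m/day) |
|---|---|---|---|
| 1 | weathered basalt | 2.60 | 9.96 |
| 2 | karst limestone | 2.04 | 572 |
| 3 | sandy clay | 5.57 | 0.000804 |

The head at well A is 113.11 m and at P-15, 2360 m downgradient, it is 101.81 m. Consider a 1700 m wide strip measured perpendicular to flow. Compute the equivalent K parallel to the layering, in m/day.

117

Flow is parallel to layering, so each bed carries its own Darcy discharge and the transmissivities add.
Σ(K_i·b_i) = 9.96×2.60 + 572×2.04 + 0.000804×5.57 = 1193 m²/day.
Total thickness b = 10.21 m, so K_eq = Σ(K_i·b_i)/b = 116.8 m/day.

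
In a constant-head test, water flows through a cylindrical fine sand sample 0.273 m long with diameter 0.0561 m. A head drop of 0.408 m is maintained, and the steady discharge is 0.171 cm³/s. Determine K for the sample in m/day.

Cross-sectional area A = π·(d/2)² = π × (0.0561/2)² = 0.002472 m².
Convert discharge: 0.171 cm³/s = 1.710e-07 m³/s.
Darcy's law rearranged: K = Q·L / (A·Δh) = 1.710e-07 × 0.273 / (0.002472 × 0.408) = 4.629e-05 m/s = 3.999 m/day.

4.00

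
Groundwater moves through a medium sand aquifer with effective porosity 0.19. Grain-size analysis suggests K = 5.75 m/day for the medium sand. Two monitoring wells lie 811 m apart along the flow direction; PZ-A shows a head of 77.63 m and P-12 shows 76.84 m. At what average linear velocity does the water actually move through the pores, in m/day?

0.0295

Hydraulic gradient i = (77.63 − 76.84) / 811 = 0.79 / 811 = 0.0009741.
Darcy flux q = K · i = 5.750 × 0.0009741 = 0.005601 m/day.
Seepage velocity v = q / n_e = 0.005601 / 0.19 = 0.02948 m/day.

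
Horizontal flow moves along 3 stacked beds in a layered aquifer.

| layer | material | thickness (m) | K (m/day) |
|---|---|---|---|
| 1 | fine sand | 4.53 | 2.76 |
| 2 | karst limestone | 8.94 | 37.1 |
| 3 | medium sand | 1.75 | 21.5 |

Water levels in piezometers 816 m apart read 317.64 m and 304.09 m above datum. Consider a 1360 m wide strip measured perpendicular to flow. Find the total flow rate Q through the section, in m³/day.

8620

Flow is parallel to layering, so each bed carries its own Darcy discharge and the transmissivities add.
Σ(K_i·b_i) = 2.76×4.53 + 37.1×8.94 + 21.5×1.75 = 381.8 m²/day.
Hydraulic gradient i = (317.64 − 304.09) / 816 = 13.55 / 816 = 0.01661.
Q = Σ(K_i·b_i) · W · i = 381.8 × 1360 × 0.01661 = 8622 m³/day.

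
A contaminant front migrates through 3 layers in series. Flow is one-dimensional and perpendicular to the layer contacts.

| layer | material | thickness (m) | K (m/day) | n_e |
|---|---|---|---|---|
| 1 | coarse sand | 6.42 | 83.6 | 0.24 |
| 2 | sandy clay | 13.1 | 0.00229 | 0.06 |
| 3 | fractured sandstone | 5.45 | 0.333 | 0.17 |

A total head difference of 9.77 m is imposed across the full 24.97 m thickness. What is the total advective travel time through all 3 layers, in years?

5.23

With flow normal to the layers, continuity requires the same specific discharge q through every layer.
Σ(b_i/K_i) = 6.42/83.6 + 13.1/0.00229 + 5.45/0.333 = 5737 d.
q = Δh / Σ(b_i/K_i) = 9.77 / 5737 = 0.001703 m/day.
In each layer the seepage velocity is v_i = q/n_i, so the layer transit time is t_i = b_i·n_i / q:
  layer 1 (coarse sand): t_1 = 6.42 × 0.24 / 0.001703 = 904.8 d
  layer 2 (sandy clay): t_2 = 13.1 × 0.06 / 0.001703 = 461.5 d
  layer 3 (fractured sandstone): t_3 = 5.45 × 0.17 / 0.001703 = 544.0 d
Total t = Σ t_i = 1910 days = 5.230 years.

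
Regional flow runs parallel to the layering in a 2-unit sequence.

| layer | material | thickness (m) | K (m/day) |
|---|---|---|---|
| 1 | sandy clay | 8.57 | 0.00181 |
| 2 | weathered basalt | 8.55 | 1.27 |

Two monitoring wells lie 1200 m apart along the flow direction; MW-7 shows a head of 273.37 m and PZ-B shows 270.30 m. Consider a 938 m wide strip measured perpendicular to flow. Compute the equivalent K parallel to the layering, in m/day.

Flow is parallel to layering, so each bed carries its own Darcy discharge and the transmissivities add.
Σ(K_i·b_i) = 0.00181×8.57 + 1.27×8.55 = 10.87 m²/day.
Total thickness b = 17.12 m, so K_eq = Σ(K_i·b_i)/b = 0.6352 m/day.

0.635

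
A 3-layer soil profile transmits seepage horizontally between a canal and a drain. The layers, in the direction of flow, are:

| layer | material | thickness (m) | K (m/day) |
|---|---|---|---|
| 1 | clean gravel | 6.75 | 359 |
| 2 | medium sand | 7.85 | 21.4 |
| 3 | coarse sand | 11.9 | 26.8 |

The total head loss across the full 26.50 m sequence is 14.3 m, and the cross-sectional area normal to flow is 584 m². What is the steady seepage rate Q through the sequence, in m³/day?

Flow is perpendicular to layering, so the layers act in series and the equivalent K is the thickness-weighted harmonic mean.
Total thickness L = 6.75 + 7.85 + 11.9 = 26.50 m.
Σ(b_i/K_i) = 6.75/359 + 7.85/21.4 + 11.9/26.8 = 0.8297 d.
K_eq = L / Σ(b_i/K_i) = 26.50 / 0.8297 = 31.94 m/day.
Q = K_eq · A · (Δh/L) = 31.94 × 584 × (14.3/26.50) = 10066 m³/day.

10100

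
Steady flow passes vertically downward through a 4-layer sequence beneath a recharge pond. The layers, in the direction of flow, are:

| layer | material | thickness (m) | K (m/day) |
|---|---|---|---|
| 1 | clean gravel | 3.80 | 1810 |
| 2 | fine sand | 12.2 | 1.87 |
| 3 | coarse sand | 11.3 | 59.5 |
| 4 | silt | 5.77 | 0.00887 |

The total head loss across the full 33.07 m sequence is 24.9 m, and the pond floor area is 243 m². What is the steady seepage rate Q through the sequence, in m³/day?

9.21

Flow is perpendicular to layering, so the layers act in series and the equivalent K is the thickness-weighted harmonic mean.
Total thickness L = 3.80 + 12.2 + 11.3 + 5.77 = 33.07 m.
Σ(b_i/K_i) = 3.80/1810 + 12.2/1.87 + 11.3/59.5 + 5.77/0.00887 = 657.2 d.
K_eq = L / Σ(b_i/K_i) = 33.07 / 657.2 = 0.05032 m/day.
Q = K_eq · A · (Δh/L) = 0.05032 × 243 × (24.9/33.07) = 9.206 m³/day.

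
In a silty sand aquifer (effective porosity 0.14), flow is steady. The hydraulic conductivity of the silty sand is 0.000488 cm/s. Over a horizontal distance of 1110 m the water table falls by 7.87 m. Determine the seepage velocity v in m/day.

0.0214

Convert K: 0.000488 cm/s × 864 = 0.4216 m/day.
Hydraulic gradient i = Δh / L = 7.87 / 1110 = 0.007090.
Darcy flux q = K · i = 0.4216 × 0.007090 = 0.002989 m/day.
Seepage velocity v = q / n_e = 0.002989 / 0.14 = 0.02135 m/day.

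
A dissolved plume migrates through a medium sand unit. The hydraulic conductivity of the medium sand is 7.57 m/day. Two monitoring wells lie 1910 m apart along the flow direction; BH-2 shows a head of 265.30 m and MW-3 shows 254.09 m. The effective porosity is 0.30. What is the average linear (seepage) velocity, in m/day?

0.148

Hydraulic gradient i = (265.30 − 254.09) / 1910 = 11.21 / 1910 = 0.005869.
Darcy flux q = K · i = 7.570 × 0.005869 = 0.04443 m/day.
Seepage velocity v = q / n_e = 0.04443 / 0.30 = 0.1481 m/day.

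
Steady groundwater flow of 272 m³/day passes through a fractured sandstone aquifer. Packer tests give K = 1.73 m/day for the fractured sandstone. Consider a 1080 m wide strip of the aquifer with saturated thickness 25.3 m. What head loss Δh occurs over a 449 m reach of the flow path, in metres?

2.58

Cross-sectional area A = 1080 × 25.3 = 27324 m².
From Q = K·A·i, i = Q / (K·A) = 272 / (1.730 × 27324) = 0.005754.
Head loss Δh = i · L = 0.005754 × 449 = 2.584 m.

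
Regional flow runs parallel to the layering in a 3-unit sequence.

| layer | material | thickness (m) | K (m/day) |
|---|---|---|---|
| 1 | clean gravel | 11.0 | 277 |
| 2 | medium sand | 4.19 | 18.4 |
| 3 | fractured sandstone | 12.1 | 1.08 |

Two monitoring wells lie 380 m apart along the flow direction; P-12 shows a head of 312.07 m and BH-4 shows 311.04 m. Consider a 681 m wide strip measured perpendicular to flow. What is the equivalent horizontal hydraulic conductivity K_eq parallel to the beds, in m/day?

115

Flow is parallel to layering, so each bed carries its own Darcy discharge and the transmissivities add.
Σ(K_i·b_i) = 277×11.0 + 18.4×4.19 + 1.08×12.1 = 3137 m²/day.
Total thickness b = 27.29 m, so K_eq = Σ(K_i·b_i)/b = 115.0 m/day.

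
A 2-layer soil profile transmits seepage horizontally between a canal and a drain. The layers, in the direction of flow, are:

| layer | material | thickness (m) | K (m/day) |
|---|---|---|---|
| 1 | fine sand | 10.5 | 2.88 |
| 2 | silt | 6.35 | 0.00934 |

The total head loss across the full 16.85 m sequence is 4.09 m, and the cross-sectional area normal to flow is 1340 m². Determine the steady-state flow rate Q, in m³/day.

8.02

Flow is perpendicular to layering, so the layers act in series and the equivalent K is the thickness-weighted harmonic mean.
Total thickness L = 10.5 + 6.35 = 16.85 m.
Σ(b_i/K_i) = 10.5/2.88 + 6.35/0.00934 = 683.5 d.
K_eq = L / Σ(b_i/K_i) = 16.85 / 683.5 = 0.02465 m/day.
Q = K_eq · A · (Δh/L) = 0.02465 × 1340 × (4.09/16.85) = 8.018 m³/day.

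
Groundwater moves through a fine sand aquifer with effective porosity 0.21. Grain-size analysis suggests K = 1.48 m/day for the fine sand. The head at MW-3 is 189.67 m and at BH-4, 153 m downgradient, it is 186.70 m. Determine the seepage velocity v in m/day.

0.137

Hydraulic gradient i = (189.67 − 186.70) / 153 = 2.97 / 153 = 0.01941.
Darcy flux q = K · i = 1.480 × 0.01941 = 0.02873 m/day.
Seepage velocity v = q / n_e = 0.02873 / 0.21 = 0.1368 m/day.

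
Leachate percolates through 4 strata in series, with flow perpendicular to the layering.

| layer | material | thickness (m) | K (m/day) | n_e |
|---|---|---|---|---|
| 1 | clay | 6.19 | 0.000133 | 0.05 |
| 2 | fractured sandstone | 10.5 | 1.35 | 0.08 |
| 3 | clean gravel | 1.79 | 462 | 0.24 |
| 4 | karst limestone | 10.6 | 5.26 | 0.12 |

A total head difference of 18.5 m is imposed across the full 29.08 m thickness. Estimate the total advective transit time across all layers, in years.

With flow normal to the layers, continuity requires the same specific discharge q through every layer.
Σ(b_i/K_i) = 6.19/0.000133 + 10.5/1.35 + 1.79/462 + 10.6/5.26 = 46551 d.
q = Δh / Σ(b_i/K_i) = 18.5 / 46551 = 0.0003974 m/day.
In each layer the seepage velocity is v_i = q/n_i, so the layer transit time is t_i = b_i·n_i / q:
  layer 1 (clay): t_1 = 6.19 × 0.05 / 0.0003974 = 778.8 d
  layer 2 (fractured sandstone): t_2 = 10.5 × 0.08 / 0.0003974 = 2114 d
  layer 3 (clean gravel): t_3 = 1.79 × 0.24 / 0.0003974 = 1081 d
  layer 4 (karst limestone): t_4 = 10.6 × 0.12 / 0.0003974 = 3201 d
Total t = Σ t_i = 7174 days = 19.64 years.

19.6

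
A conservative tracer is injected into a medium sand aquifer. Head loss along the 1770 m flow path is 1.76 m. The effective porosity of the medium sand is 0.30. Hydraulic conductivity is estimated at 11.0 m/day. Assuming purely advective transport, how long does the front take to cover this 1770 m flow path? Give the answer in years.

Hydraulic gradient i = Δh / L = 1.76 / 1770 = 0.0009944.
Darcy flux q = K · i = 11.00 × 0.0009944 = 0.01094 m/day.
Seepage velocity v = q / n_e = 0.01094 / 0.30 = 0.03646 m/day.
Travel time t = L / v = 1770 / 0.03646 = 48547 days = 132.9 years.

133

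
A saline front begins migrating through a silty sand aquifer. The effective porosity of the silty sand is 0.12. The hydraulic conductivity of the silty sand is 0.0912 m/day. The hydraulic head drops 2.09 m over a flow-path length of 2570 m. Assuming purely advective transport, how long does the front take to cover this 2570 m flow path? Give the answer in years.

Hydraulic gradient i = Δh / L = 2.09 / 2570 = 0.0008132.
Darcy flux q = K · i = 0.09120 × 0.0008132 = 7.417e-05 m/day.
Seepage velocity v = q / n_e = 7.417e-05 / 0.12 = 0.0006181 m/day.
Travel time t = L / v = 2570 / 0.0006181 = 4.158e+06 days = 11385 years.

11400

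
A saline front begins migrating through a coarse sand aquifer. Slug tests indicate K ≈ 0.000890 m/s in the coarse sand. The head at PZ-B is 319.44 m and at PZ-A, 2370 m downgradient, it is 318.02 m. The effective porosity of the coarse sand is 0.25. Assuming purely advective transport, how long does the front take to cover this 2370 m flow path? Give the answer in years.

Convert K: 0.000890 m/s × 86400 = 76.90 m/day.
Hydraulic gradient i = (319.44 − 318.02) / 2370 = 1.42 / 2370 = 0.0005992.
Darcy flux q = K · i = 76.90 × 0.0005992 = 0.04607 m/day.
Seepage velocity v = q / n_e = 0.04607 / 0.25 = 0.1843 m/day.
Travel time t = L / v = 2370 / 0.1843 = 12860 days = 35.21 years.

35.2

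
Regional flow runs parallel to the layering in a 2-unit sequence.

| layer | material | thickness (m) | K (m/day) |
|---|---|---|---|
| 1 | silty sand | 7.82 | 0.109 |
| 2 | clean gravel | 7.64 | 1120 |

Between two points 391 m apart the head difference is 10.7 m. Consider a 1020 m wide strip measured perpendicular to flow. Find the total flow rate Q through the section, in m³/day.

Flow is parallel to layering, so each bed carries its own Darcy discharge and the transmissivities add.
Σ(K_i·b_i) = 0.109×7.82 + 1120×7.64 = 8558 m²/day.
Hydraulic gradient i = Δh / L = 10.7 / 391 = 0.02737.
Q = Σ(K_i·b_i) · W · i = 8558 × 1020 × 0.02737 = 2.389e+05 m³/day.

239000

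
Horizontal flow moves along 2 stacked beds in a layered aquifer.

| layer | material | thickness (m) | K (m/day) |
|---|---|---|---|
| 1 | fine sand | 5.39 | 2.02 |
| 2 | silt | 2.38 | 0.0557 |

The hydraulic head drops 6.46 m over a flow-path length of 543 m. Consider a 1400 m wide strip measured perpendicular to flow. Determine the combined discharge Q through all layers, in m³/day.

184

Flow is parallel to layering, so each bed carries its own Darcy discharge and the transmissivities add.
Σ(K_i·b_i) = 2.02×5.39 + 0.0557×2.38 = 11.02 m²/day.
Hydraulic gradient i = Δh / L = 6.46 / 543 = 0.01190.
Q = Σ(K_i·b_i) · W · i = 11.02 × 1400 × 0.01190 = 183.6 m³/day.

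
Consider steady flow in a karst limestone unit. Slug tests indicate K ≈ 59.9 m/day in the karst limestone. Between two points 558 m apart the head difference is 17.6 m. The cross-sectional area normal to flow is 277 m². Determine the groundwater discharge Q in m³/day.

Hydraulic gradient i = Δh / L = 17.6 / 558 = 0.03154.
Darcy's law: Q = K · A · i = 59.90 × 277.0 × 0.03154 = 523.3 m³/day.

523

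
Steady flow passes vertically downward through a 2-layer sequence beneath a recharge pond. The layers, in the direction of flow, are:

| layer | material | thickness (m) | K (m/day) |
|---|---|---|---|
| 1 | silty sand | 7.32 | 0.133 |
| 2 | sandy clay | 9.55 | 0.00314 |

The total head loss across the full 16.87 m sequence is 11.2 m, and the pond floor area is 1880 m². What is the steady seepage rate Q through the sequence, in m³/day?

6.80

Flow is perpendicular to layering, so the layers act in series and the equivalent K is the thickness-weighted harmonic mean.
Total thickness L = 7.32 + 9.55 = 16.87 m.
Σ(b_i/K_i) = 7.32/0.133 + 9.55/0.00314 = 3096 d.
K_eq = L / Σ(b_i/K_i) = 16.87 / 3096 = 0.005448 m/day.
Q = K_eq · A · (Δh/L) = 0.005448 × 1880 × (11.2/16.87) = 6.800 m³/day.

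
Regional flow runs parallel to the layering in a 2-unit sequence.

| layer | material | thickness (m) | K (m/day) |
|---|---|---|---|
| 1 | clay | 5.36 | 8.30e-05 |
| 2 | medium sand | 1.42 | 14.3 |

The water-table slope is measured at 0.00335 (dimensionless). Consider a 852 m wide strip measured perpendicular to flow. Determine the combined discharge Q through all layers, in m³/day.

58.0

Flow is parallel to layering, so each bed carries its own Darcy discharge and the transmissivities add.
Σ(K_i·b_i) = 8.30e-05×5.36 + 14.3×1.42 = 20.31 m²/day.
Hydraulic gradient i = 0.00335.
Q = Σ(K_i·b_i) · W · i = 20.31 × 852 × 0.003350 = 57.96 m³/day.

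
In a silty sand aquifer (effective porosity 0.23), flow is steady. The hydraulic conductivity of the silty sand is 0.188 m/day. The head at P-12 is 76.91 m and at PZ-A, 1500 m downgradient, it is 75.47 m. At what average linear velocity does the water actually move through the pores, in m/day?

0.000785

Hydraulic gradient i = (76.91 − 75.47) / 1500 = 1.44 / 1500 = 0.0009600.
Darcy flux q = K · i = 0.1880 × 0.0009600 = 0.0001805 m/day.
Seepage velocity v = q / n_e = 0.0001805 / 0.23 = 0.0007847 m/day.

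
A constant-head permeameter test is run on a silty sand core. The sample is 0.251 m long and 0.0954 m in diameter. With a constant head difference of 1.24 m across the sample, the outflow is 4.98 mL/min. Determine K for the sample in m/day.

0.203

Cross-sectional area A = π·(d/2)² = π × (0.0954/2)² = 0.007148 m².
Convert discharge: 4.98 mL/min = 8.300e-08 m³/s.
Darcy's law rearranged: K = Q·L / (A·Δh) = 8.300e-08 × 0.251 / (0.007148 × 1.24) = 2.350e-06 m/s = 0.2031 m/day.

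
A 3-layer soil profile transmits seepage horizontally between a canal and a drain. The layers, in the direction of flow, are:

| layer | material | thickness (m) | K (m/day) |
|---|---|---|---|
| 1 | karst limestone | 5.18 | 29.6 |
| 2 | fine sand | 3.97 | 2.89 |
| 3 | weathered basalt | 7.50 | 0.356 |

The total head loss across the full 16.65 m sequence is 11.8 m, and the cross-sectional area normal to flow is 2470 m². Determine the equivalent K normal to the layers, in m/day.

Flow is perpendicular to layering, so the layers act in series and the equivalent K is the thickness-weighted harmonic mean.
Total thickness L = 5.18 + 3.97 + 7.50 = 16.65 m.
Σ(b_i/K_i) = 5.18/29.6 + 3.97/2.89 + 7.50/0.356 = 22.62 d.
K_eq = L / Σ(b_i/K_i) = 16.65 / 22.62 = 0.7362 m/day.

0.736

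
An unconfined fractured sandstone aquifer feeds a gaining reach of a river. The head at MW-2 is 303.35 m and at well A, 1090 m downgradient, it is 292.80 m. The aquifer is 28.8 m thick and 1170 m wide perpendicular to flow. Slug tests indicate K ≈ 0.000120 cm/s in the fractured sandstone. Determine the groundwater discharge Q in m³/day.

Convert K: 0.000120 cm/s × 864 = 0.1037 m/day.
Cross-sectional area A = 1170 × 28.8 = 33696 m².
Hydraulic gradient i = (303.35 − 292.80) / 1090 = 10.55 / 1090 = 0.009679.
Darcy's law: Q = K · A · i = 0.1037 × 33696 × 0.009679 = 33.81 m³/day.

33.8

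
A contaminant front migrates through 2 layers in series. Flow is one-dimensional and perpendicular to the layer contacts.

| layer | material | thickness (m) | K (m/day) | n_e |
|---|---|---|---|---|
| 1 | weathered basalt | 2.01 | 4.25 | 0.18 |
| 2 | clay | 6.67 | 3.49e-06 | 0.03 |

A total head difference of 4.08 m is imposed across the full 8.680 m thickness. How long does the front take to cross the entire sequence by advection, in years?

With flow normal to the layers, continuity requires the same specific discharge q through every layer.
Σ(b_i/K_i) = 2.01/4.25 + 6.67/3.49e-06 = 1.911e+06 d.
q = Δh / Σ(b_i/K_i) = 4.08 / 1.911e+06 = 2.135e-06 m/day.
In each layer the seepage velocity is v_i = q/n_i, so the layer transit time is t_i = b_i·n_i / q:
  layer 1 (weathered basalt): t_1 = 2.01 × 0.18 / 2.135e-06 = 1.695e+05 d
  layer 2 (clay): t_2 = 6.67 × 0.03 / 2.135e-06 = 93732 d
Total t = Σ t_i = 2.632e+05 days = 720.6 years.

721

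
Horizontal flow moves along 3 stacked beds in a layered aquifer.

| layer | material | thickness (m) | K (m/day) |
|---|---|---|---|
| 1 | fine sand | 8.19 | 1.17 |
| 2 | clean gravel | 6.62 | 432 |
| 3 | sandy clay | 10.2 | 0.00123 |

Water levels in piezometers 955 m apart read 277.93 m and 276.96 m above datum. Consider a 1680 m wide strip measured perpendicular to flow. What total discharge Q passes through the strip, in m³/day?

Flow is parallel to layering, so each bed carries its own Darcy discharge and the transmissivities add.
Σ(K_i·b_i) = 1.17×8.19 + 432×6.62 + 0.00123×10.2 = 2869 m²/day.
Hydraulic gradient i = (277.93 − 276.96) / 955 = 0.97 / 955 = 0.001016.
Q = Σ(K_i·b_i) · W · i = 2869 × 1680 × 0.001016 = 4896 m³/day.

4900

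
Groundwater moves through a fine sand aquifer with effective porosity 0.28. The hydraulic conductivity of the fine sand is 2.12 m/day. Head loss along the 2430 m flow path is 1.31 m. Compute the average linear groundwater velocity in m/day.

0.00408

Hydraulic gradient i = Δh / L = 1.31 / 2430 = 0.0005391.
Darcy flux q = K · i = 2.120 × 0.0005391 = 0.001143 m/day.
Seepage velocity v = q / n_e = 0.001143 / 0.28 = 0.004082 m/day.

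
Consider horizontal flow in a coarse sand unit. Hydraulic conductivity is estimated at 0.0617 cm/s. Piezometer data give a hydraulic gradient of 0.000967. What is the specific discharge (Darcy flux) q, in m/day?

Convert K: 0.0617 cm/s × 864 = 53.31 m/day.
Hydraulic gradient i = 0.000967.
Specific discharge q = K · i = 53.31 × 0.0009670 = 0.05155 m/day.

0.0515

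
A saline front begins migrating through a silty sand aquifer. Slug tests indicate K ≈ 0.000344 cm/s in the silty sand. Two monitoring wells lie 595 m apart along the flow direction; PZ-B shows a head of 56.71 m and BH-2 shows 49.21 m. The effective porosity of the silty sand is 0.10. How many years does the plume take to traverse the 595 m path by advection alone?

43.5

Convert K: 0.000344 cm/s × 864 = 0.2972 m/day.
Hydraulic gradient i = (56.71 − 49.21) / 595 = 7.5 / 595 = 0.01261.
Darcy flux q = K · i = 0.2972 × 0.01261 = 0.003746 m/day.
Seepage velocity v = q / n_e = 0.003746 / 0.10 = 0.03746 m/day.
Travel time t = L / v = 595 / 0.03746 = 15882 days = 43.48 years.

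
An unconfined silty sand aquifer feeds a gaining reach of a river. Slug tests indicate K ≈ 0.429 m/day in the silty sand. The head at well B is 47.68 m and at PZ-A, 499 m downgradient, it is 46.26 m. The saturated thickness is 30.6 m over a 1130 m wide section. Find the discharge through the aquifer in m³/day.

42.2

Cross-sectional area A = 1130 × 30.6 = 34578 m².
Hydraulic gradient i = (47.68 − 46.26) / 499 = 1.42 / 499 = 0.002846.
Darcy's law: Q = K · A · i = 0.4290 × 34578 × 0.002846 = 42.21 m³/day.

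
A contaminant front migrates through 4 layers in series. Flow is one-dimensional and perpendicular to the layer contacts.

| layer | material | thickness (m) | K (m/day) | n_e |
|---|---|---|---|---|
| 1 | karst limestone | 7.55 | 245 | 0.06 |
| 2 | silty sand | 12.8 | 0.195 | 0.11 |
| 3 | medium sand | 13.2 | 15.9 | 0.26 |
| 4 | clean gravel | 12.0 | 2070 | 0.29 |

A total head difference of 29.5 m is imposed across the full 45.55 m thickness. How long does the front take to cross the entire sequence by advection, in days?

19.8

With flow normal to the layers, continuity requires the same specific discharge q through every layer.
Σ(b_i/K_i) = 7.55/245 + 12.8/0.195 + 13.2/15.9 + 12.0/2070 = 66.51 d.
q = Δh / Σ(b_i/K_i) = 29.5 / 66.51 = 0.4436 m/day.
In each layer the seepage velocity is v_i = q/n_i, so the layer transit time is t_i = b_i·n_i / q:
  layer 1 (karst limestone): t_1 = 7.55 × 0.06 / 0.4436 = 1.021 d
  layer 2 (silty sand): t_2 = 12.8 × 0.11 / 0.4436 = 3.174 d
  layer 3 (medium sand): t_3 = 13.2 × 0.26 / 0.4436 = 7.737 d
  layer 4 (clean gravel): t_4 = 12.0 × 0.29 / 0.4436 = 7.846 d
Total t = Σ t_i = 19.78 days.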